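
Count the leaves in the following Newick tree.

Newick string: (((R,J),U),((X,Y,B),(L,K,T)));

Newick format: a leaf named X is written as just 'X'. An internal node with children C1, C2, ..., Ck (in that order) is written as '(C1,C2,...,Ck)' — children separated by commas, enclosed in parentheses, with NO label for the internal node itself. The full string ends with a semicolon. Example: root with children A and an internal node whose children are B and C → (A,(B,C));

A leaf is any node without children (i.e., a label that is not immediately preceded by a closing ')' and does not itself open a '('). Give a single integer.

Answer: 9

Derivation:
Newick: (((R,J),U),((X,Y,B),(L,K,T)));
Scan left-to-right; a leaf is any maximal label run not followed by '(':
  pos 3: leaf 'R' → count = 1
  pos 5: leaf 'J' → count = 2
  pos 8: leaf 'U' → count = 3
  pos 13: leaf 'X' → count = 4
  pos 15: leaf 'Y' → count = 5
  pos 17: leaf 'B' → count = 6
  pos 21: leaf 'L' → count = 7
  pos 23: leaf 'K' → count = 8
  pos 25: leaf 'T' → count = 9
Total leaves: 9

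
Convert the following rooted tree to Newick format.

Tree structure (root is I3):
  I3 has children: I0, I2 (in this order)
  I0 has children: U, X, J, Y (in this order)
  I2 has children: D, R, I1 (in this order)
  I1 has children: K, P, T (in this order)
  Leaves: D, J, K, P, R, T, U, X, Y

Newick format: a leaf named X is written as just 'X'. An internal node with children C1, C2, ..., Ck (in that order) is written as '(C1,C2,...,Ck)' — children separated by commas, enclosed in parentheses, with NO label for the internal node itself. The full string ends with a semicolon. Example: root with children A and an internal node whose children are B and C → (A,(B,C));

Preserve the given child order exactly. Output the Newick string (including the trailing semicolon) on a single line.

Answer: ((U,X,J,Y),(D,R,(K,P,T)));

Derivation:
internal I3 with children ['I0', 'I2']
  internal I0 with children ['U', 'X', 'J', 'Y']
    leaf 'U' → 'U'
    leaf 'X' → 'X'
    leaf 'J' → 'J'
    leaf 'Y' → 'Y'
  → '(U,X,J,Y)'
  internal I2 with children ['D', 'R', 'I1']
    leaf 'D' → 'D'
    leaf 'R' → 'R'
    internal I1 with children ['K', 'P', 'T']
      leaf 'K' → 'K'
      leaf 'P' → 'P'
      leaf 'T' → 'T'
    → '(K,P,T)'
  → '(D,R,(K,P,T))'
→ '((U,X,J,Y),(D,R,(K,P,T)))'
Final: ((U,X,J,Y),(D,R,(K,P,T)));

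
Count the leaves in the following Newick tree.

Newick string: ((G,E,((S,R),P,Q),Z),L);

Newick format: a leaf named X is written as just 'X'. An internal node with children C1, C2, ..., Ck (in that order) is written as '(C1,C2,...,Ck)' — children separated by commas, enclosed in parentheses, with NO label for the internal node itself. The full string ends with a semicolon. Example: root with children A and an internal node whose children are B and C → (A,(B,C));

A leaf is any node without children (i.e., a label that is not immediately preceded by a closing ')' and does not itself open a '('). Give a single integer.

Newick: ((G,E,((S,R),P,Q),Z),L);
Scan left-to-right; a leaf is any maximal label run not followed by '(':
  pos 2: leaf 'G' → count = 1
  pos 4: leaf 'E' → count = 2
  pos 8: leaf 'S' → count = 3
  pos 10: leaf 'R' → count = 4
  pos 13: leaf 'P' → count = 5
  pos 15: leaf 'Q' → count = 6
  pos 18: leaf 'Z' → count = 7
  pos 21: leaf 'L' → count = 8
Total leaves: 8

Answer: 8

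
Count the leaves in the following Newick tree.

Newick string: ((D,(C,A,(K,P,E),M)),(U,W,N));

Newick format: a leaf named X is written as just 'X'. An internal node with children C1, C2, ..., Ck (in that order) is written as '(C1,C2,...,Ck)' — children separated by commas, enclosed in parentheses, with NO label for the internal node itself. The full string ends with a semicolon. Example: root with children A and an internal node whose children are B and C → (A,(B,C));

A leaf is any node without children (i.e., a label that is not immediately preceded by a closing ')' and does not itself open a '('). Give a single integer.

Answer: 10

Derivation:
Newick: ((D,(C,A,(K,P,E),M)),(U,W,N));
Scan left-to-right; a leaf is any maximal label run not followed by '(':
  pos 2: leaf 'D' → count = 1
  pos 5: leaf 'C' → count = 2
  pos 7: leaf 'A' → count = 3
  pos 10: leaf 'K' → count = 4
  pos 12: leaf 'P' → count = 5
  pos 14: leaf 'E' → count = 6
  pos 17: leaf 'M' → count = 7
  pos 22: leaf 'U' → count = 8
  pos 24: leaf 'W' → count = 9
  pos 26: leaf 'N' → count = 10
Total leaves: 10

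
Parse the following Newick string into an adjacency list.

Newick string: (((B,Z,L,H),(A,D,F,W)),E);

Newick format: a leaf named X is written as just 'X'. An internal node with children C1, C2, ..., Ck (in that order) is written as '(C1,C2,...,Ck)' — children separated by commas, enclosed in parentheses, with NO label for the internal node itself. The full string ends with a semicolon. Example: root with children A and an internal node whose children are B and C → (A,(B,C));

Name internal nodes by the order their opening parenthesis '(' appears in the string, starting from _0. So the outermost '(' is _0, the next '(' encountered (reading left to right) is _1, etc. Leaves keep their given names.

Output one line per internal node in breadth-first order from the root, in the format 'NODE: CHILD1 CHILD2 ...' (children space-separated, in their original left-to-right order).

Input: (((B,Z,L,H),(A,D,F,W)),E);
Scanning left-to-right, naming '(' by encounter order:
  pos 0: '(' -> open internal node _0 (depth 1)
  pos 1: '(' -> open internal node _1 (depth 2)
  pos 2: '(' -> open internal node _2 (depth 3)
  pos 10: ')' -> close internal node _2 (now at depth 2)
  pos 12: '(' -> open internal node _3 (depth 3)
  pos 20: ')' -> close internal node _3 (now at depth 2)
  pos 21: ')' -> close internal node _1 (now at depth 1)
  pos 24: ')' -> close internal node _0 (now at depth 0)
Total internal nodes: 4
BFS adjacency from root:
  _0: _1 E
  _1: _2 _3
  _2: B Z L H
  _3: A D F W

Answer: _0: _1 E
_1: _2 _3
_2: B Z L H
_3: A D F W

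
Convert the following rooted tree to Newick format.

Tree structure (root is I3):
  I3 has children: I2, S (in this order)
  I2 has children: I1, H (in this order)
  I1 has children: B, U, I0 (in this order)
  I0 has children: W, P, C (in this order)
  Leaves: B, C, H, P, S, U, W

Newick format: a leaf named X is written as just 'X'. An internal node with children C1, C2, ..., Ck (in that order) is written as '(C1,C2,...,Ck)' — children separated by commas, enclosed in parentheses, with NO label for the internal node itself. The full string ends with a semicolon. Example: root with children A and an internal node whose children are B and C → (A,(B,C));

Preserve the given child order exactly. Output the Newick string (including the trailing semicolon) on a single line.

internal I3 with children ['I2', 'S']
  internal I2 with children ['I1', 'H']
    internal I1 with children ['B', 'U', 'I0']
      leaf 'B' → 'B'
      leaf 'U' → 'U'
      internal I0 with children ['W', 'P', 'C']
        leaf 'W' → 'W'
        leaf 'P' → 'P'
        leaf 'C' → 'C'
      → '(W,P,C)'
    → '(B,U,(W,P,C))'
    leaf 'H' → 'H'
  → '((B,U,(W,P,C)),H)'
  leaf 'S' → 'S'
→ '(((B,U,(W,P,C)),H),S)'
Final: (((B,U,(W,P,C)),H),S);

Answer: (((B,U,(W,P,C)),H),S);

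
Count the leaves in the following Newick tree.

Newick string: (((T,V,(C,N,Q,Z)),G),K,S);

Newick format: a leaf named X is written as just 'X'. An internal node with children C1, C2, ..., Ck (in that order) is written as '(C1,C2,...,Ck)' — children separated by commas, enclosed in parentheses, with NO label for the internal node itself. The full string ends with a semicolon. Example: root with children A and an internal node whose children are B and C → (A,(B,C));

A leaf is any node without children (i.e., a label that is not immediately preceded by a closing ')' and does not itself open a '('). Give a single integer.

Answer: 9

Derivation:
Newick: (((T,V,(C,N,Q,Z)),G),K,S);
Scan left-to-right; a leaf is any maximal label run not followed by '(':
  pos 3: leaf 'T' → count = 1
  pos 5: leaf 'V' → count = 2
  pos 8: leaf 'C' → count = 3
  pos 10: leaf 'N' → count = 4
  pos 12: leaf 'Q' → count = 5
  pos 14: leaf 'Z' → count = 6
  pos 18: leaf 'G' → count = 7
  pos 21: leaf 'K' → count = 8
  pos 23: leaf 'S' → count = 9
Total leaves: 9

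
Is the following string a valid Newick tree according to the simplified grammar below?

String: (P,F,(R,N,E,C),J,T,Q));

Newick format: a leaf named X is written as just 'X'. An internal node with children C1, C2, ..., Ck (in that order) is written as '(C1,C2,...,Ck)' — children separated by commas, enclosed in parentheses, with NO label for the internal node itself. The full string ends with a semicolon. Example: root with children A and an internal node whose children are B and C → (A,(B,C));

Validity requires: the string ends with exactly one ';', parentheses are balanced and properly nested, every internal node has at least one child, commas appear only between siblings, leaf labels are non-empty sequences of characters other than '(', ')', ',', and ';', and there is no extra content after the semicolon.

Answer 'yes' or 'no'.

Input: (P,F,(R,N,E,C),J,T,Q));
Paren balance: 2 '(' vs 3 ')' MISMATCH
Ends with single ';': True
Full parse: FAILS (extra content after tree at pos 21)
Valid: False

Answer: no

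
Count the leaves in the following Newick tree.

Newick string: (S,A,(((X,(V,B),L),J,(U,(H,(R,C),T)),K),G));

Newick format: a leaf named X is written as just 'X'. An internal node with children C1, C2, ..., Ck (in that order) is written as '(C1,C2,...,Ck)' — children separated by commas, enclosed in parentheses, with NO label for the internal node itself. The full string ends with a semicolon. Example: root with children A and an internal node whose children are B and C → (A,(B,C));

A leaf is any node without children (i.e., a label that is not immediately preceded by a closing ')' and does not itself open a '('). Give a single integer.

Newick: (S,A,(((X,(V,B),L),J,(U,(H,(R,C),T)),K),G));
Scan left-to-right; a leaf is any maximal label run not followed by '(':
  pos 1: leaf 'S' → count = 1
  pos 3: leaf 'A' → count = 2
  pos 8: leaf 'X' → count = 3
  pos 11: leaf 'V' → count = 4
  pos 13: leaf 'B' → count = 5
  pos 16: leaf 'L' → count = 6
  pos 19: leaf 'J' → count = 7
  pos 22: leaf 'U' → count = 8
  pos 25: leaf 'H' → count = 9
  pos 28: leaf 'R' → count = 10
  pos 30: leaf 'C' → count = 11
  pos 33: leaf 'T' → count = 12
  pos 37: leaf 'K' → count = 13
  pos 40: leaf 'G' → count = 14
Total leaves: 14

Answer: 14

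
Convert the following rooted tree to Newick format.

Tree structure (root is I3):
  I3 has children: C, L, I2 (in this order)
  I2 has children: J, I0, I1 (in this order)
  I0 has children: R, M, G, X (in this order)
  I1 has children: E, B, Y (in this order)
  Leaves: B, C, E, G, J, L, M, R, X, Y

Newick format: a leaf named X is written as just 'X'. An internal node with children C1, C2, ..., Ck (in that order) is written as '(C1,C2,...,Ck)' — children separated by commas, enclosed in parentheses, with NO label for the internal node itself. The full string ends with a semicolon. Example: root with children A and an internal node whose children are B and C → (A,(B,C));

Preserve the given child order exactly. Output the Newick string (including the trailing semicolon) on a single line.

internal I3 with children ['C', 'L', 'I2']
  leaf 'C' → 'C'
  leaf 'L' → 'L'
  internal I2 with children ['J', 'I0', 'I1']
    leaf 'J' → 'J'
    internal I0 with children ['R', 'M', 'G', 'X']
      leaf 'R' → 'R'
      leaf 'M' → 'M'
      leaf 'G' → 'G'
      leaf 'X' → 'X'
    → '(R,M,G,X)'
    internal I1 with children ['E', 'B', 'Y']
      leaf 'E' → 'E'
      leaf 'B' → 'B'
      leaf 'Y' → 'Y'
    → '(E,B,Y)'
  → '(J,(R,M,G,X),(E,B,Y))'
→ '(C,L,(J,(R,M,G,X),(E,B,Y)))'
Final: (C,L,(J,(R,M,G,X),(E,B,Y)));

Answer: (C,L,(J,(R,M,G,X),(E,B,Y)));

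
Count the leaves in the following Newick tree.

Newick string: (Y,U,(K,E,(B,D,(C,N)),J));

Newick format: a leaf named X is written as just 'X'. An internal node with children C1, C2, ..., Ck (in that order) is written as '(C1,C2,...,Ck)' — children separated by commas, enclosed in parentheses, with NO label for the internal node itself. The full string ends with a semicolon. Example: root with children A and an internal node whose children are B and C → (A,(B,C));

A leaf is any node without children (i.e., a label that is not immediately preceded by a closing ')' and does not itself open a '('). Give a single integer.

Newick: (Y,U,(K,E,(B,D,(C,N)),J));
Scan left-to-right; a leaf is any maximal label run not followed by '(':
  pos 1: leaf 'Y' → count = 1
  pos 3: leaf 'U' → count = 2
  pos 6: leaf 'K' → count = 3
  pos 8: leaf 'E' → count = 4
  pos 11: leaf 'B' → count = 5
  pos 13: leaf 'D' → count = 6
  pos 16: leaf 'C' → count = 7
  pos 18: leaf 'N' → count = 8
  pos 22: leaf 'J' → count = 9
Total leaves: 9

Answer: 9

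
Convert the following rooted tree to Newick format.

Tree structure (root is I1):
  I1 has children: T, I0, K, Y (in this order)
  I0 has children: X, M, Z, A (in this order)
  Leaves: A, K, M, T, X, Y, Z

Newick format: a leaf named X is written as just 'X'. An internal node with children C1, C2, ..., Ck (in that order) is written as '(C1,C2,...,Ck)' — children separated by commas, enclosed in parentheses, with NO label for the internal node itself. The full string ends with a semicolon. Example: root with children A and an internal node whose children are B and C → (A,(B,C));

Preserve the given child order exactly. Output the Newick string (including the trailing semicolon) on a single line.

Answer: (T,(X,M,Z,A),K,Y);

Derivation:
internal I1 with children ['T', 'I0', 'K', 'Y']
  leaf 'T' → 'T'
  internal I0 with children ['X', 'M', 'Z', 'A']
    leaf 'X' → 'X'
    leaf 'M' → 'M'
    leaf 'Z' → 'Z'
    leaf 'A' → 'A'
  → '(X,M,Z,A)'
  leaf 'K' → 'K'
  leaf 'Y' → 'Y'
→ '(T,(X,M,Z,A),K,Y)'
Final: (T,(X,M,Z,A),K,Y);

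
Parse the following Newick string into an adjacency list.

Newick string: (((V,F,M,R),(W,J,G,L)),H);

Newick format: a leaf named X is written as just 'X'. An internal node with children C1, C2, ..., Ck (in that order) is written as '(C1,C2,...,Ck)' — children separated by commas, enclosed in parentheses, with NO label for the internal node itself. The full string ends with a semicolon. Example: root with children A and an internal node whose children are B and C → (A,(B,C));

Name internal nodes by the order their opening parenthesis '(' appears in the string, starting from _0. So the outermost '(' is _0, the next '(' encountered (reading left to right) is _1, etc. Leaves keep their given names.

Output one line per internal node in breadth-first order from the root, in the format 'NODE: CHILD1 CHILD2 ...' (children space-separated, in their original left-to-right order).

Input: (((V,F,M,R),(W,J,G,L)),H);
Scanning left-to-right, naming '(' by encounter order:
  pos 0: '(' -> open internal node _0 (depth 1)
  pos 1: '(' -> open internal node _1 (depth 2)
  pos 2: '(' -> open internal node _2 (depth 3)
  pos 10: ')' -> close internal node _2 (now at depth 2)
  pos 12: '(' -> open internal node _3 (depth 3)
  pos 20: ')' -> close internal node _3 (now at depth 2)
  pos 21: ')' -> close internal node _1 (now at depth 1)
  pos 24: ')' -> close internal node _0 (now at depth 0)
Total internal nodes: 4
BFS adjacency from root:
  _0: _1 H
  _1: _2 _3
  _2: V F M R
  _3: W J G L

Answer: _0: _1 H
_1: _2 _3
_2: V F M R
_3: W J G L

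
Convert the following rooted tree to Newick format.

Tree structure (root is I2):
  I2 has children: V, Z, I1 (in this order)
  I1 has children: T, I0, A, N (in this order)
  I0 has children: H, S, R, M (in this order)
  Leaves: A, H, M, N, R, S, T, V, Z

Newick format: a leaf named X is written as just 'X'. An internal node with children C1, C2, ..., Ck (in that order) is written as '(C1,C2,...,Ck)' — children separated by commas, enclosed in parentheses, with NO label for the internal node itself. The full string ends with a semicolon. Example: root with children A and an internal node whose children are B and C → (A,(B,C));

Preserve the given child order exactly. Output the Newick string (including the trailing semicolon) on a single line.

internal I2 with children ['V', 'Z', 'I1']
  leaf 'V' → 'V'
  leaf 'Z' → 'Z'
  internal I1 with children ['T', 'I0', 'A', 'N']
    leaf 'T' → 'T'
    internal I0 with children ['H', 'S', 'R', 'M']
      leaf 'H' → 'H'
      leaf 'S' → 'S'
      leaf 'R' → 'R'
      leaf 'M' → 'M'
    → '(H,S,R,M)'
    leaf 'A' → 'A'
    leaf 'N' → 'N'
  → '(T,(H,S,R,M),A,N)'
→ '(V,Z,(T,(H,S,R,M),A,N))'
Final: (V,Z,(T,(H,S,R,M),A,N));

Answer: (V,Z,(T,(H,S,R,M),A,N));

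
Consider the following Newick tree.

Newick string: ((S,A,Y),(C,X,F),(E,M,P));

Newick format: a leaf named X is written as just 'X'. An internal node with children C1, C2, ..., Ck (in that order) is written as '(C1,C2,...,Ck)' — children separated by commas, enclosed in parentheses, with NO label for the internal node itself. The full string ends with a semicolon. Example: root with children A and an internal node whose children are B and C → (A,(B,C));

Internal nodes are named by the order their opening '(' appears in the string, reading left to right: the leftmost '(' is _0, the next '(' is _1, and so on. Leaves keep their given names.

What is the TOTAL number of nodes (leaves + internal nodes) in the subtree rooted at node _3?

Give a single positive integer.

Newick: ((S,A,Y),(C,X,F),(E,M,P));
Locate _3: it is the '(' at position 17 (the 4th '(' reading left to right).
Query: subtree rooted at _3
_3: subtree_size = 1 + 3
  E: subtree_size = 1 + 0
  M: subtree_size = 1 + 0
  P: subtree_size = 1 + 0
Total subtree size of _3: 4

Answer: 4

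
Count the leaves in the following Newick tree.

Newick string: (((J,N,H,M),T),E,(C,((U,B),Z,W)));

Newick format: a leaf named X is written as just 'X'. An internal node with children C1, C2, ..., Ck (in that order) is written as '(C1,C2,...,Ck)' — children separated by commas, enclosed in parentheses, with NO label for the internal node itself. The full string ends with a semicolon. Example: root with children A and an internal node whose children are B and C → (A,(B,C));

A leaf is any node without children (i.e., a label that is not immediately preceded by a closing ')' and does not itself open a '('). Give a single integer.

Newick: (((J,N,H,M),T),E,(C,((U,B),Z,W)));
Scan left-to-right; a leaf is any maximal label run not followed by '(':
  pos 3: leaf 'J' → count = 1
  pos 5: leaf 'N' → count = 2
  pos 7: leaf 'H' → count = 3
  pos 9: leaf 'M' → count = 4
  pos 12: leaf 'T' → count = 5
  pos 15: leaf 'E' → count = 6
  pos 18: leaf 'C' → count = 7
  pos 22: leaf 'U' → count = 8
  pos 24: leaf 'B' → count = 9
  pos 27: leaf 'Z' → count = 10
  pos 29: leaf 'W' → count = 11
Total leaves: 11

Answer: 11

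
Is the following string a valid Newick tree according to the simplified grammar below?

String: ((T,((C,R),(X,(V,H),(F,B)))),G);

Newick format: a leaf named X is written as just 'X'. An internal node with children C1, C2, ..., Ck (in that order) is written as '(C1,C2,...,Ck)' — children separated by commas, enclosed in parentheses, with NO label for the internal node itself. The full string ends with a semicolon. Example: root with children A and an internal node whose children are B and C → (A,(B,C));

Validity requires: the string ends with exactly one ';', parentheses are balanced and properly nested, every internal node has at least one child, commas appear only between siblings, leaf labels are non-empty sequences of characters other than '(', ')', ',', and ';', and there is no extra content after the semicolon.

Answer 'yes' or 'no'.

Input: ((T,((C,R),(X,(V,H),(F,B)))),G);
Paren balance: 7 '(' vs 7 ')' OK
Ends with single ';': True
Full parse: OK
Valid: True

Answer: yes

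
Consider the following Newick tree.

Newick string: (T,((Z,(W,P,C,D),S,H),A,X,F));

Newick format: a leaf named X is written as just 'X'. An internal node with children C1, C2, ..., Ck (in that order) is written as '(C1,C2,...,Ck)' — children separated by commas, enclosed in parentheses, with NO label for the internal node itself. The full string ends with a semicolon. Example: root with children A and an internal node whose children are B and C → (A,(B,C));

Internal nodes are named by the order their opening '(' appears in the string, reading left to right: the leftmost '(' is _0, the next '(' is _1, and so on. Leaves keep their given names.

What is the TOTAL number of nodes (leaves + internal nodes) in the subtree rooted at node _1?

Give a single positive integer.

Answer: 13

Derivation:
Newick: (T,((Z,(W,P,C,D),S,H),A,X,F));
Locate _1: it is the '(' at position 3 (the 2nd '(' reading left to right).
Query: subtree rooted at _1
_1: subtree_size = 1 + 12
  _2: subtree_size = 1 + 8
    Z: subtree_size = 1 + 0
    _3: subtree_size = 1 + 4
      W: subtree_size = 1 + 0
      P: subtree_size = 1 + 0
      C: subtree_size = 1 + 0
      D: subtree_size = 1 + 0
    S: subtree_size = 1 + 0
    H: subtree_size = 1 + 0
  A: subtree_size = 1 + 0
  X: subtree_size = 1 + 0
  F: subtree_size = 1 + 0
Total subtree size of _1: 13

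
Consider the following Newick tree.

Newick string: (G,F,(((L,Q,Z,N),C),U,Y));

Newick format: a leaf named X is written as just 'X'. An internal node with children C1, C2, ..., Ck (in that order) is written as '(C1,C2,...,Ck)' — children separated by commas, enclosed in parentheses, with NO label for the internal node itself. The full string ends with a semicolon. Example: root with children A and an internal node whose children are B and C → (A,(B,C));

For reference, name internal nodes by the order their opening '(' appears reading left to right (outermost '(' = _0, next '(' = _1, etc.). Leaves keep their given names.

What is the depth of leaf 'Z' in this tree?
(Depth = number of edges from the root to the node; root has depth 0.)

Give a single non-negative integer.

Newick: (G,F,(((L,Q,Z,N),C),U,Y));
Naming internals by '(' encounter order: outermost '(' = _0, next = _1, ...
Query node: Z
Path from root: _0 -> _1 -> _2 -> _3 -> Z
Depth of Z: 4 (number of edges from root)

Answer: 4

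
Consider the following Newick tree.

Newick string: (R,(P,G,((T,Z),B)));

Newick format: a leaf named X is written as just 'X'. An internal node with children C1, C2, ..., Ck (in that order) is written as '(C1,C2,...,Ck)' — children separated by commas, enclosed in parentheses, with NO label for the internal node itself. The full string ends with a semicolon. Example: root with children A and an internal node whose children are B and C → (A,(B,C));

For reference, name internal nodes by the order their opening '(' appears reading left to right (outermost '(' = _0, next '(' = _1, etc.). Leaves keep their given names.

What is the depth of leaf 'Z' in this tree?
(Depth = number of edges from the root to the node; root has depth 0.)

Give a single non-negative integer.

Newick: (R,(P,G,((T,Z),B)));
Naming internals by '(' encounter order: outermost '(' = _0, next = _1, ...
Query node: Z
Path from root: _0 -> _1 -> _2 -> _3 -> Z
Depth of Z: 4 (number of edges from root)

Answer: 4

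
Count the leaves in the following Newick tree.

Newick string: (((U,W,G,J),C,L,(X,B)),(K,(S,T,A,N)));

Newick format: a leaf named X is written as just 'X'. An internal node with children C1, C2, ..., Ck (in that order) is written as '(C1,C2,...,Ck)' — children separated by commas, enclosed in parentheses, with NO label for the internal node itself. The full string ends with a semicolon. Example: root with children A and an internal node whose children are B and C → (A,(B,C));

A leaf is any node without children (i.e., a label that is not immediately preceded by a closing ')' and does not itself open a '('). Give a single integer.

Newick: (((U,W,G,J),C,L,(X,B)),(K,(S,T,A,N)));
Scan left-to-right; a leaf is any maximal label run not followed by '(':
  pos 3: leaf 'U' → count = 1
  pos 5: leaf 'W' → count = 2
  pos 7: leaf 'G' → count = 3
  pos 9: leaf 'J' → count = 4
  pos 12: leaf 'C' → count = 5
  pos 14: leaf 'L' → count = 6
  pos 17: leaf 'X' → count = 7
  pos 19: leaf 'B' → count = 8
  pos 24: leaf 'K' → count = 9
  pos 27: leaf 'S' → count = 10
  pos 29: leaf 'T' → count = 11
  pos 31: leaf 'A' → count = 12
  pos 33: leaf 'N' → count = 13
Total leaves: 13

Answer: 13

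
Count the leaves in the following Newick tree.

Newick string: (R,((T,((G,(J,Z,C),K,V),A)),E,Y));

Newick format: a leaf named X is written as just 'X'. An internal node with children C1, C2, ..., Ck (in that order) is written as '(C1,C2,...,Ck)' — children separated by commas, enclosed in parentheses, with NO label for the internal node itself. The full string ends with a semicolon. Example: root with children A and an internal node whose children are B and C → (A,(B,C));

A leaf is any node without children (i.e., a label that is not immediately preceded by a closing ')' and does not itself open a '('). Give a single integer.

Answer: 11

Derivation:
Newick: (R,((T,((G,(J,Z,C),K,V),A)),E,Y));
Scan left-to-right; a leaf is any maximal label run not followed by '(':
  pos 1: leaf 'R' → count = 1
  pos 5: leaf 'T' → count = 2
  pos 9: leaf 'G' → count = 3
  pos 12: leaf 'J' → count = 4
  pos 14: leaf 'Z' → count = 5
  pos 16: leaf 'C' → count = 6
  pos 19: leaf 'K' → count = 7
  pos 21: leaf 'V' → count = 8
  pos 24: leaf 'A' → count = 9
  pos 28: leaf 'E' → count = 10
  pos 30: leaf 'Y' → count = 11
Total leaves: 11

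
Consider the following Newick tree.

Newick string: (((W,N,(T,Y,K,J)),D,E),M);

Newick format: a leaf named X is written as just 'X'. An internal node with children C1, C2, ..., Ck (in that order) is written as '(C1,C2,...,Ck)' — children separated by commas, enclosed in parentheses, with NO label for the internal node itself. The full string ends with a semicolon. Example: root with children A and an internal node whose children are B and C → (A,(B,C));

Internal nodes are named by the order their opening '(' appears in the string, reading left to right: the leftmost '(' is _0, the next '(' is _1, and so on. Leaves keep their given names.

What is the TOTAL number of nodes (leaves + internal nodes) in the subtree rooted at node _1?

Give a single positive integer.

Answer: 11

Derivation:
Newick: (((W,N,(T,Y,K,J)),D,E),M);
Locate _1: it is the '(' at position 1 (the 2nd '(' reading left to right).
Query: subtree rooted at _1
_1: subtree_size = 1 + 10
  _2: subtree_size = 1 + 7
    W: subtree_size = 1 + 0
    N: subtree_size = 1 + 0
    _3: subtree_size = 1 + 4
      T: subtree_size = 1 + 0
      Y: subtree_size = 1 + 0
      K: subtree_size = 1 + 0
      J: subtree_size = 1 + 0
  D: subtree_size = 1 + 0
  E: subtree_size = 1 + 0
Total subtree size of _1: 11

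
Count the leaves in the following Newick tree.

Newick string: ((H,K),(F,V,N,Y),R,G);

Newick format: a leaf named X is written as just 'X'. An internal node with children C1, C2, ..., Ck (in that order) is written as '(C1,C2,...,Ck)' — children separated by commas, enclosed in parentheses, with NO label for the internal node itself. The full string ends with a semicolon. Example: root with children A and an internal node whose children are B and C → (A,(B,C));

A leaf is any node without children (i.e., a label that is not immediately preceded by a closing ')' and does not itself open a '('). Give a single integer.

Newick: ((H,K),(F,V,N,Y),R,G);
Scan left-to-right; a leaf is any maximal label run not followed by '(':
  pos 2: leaf 'H' → count = 1
  pos 4: leaf 'K' → count = 2
  pos 8: leaf 'F' → count = 3
  pos 10: leaf 'V' → count = 4
  pos 12: leaf 'N' → count = 5
  pos 14: leaf 'Y' → count = 6
  pos 17: leaf 'R' → count = 7
  pos 19: leaf 'G' → count = 8
Total leaves: 8

Answer: 8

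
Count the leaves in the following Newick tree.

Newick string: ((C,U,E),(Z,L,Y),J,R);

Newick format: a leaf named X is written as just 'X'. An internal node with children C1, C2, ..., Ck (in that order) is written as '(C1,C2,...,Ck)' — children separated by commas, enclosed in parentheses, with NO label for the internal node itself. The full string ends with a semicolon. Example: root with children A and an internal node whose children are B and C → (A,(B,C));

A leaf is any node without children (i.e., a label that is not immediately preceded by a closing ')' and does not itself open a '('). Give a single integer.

Answer: 8

Derivation:
Newick: ((C,U,E),(Z,L,Y),J,R);
Scan left-to-right; a leaf is any maximal label run not followed by '(':
  pos 2: leaf 'C' → count = 1
  pos 4: leaf 'U' → count = 2
  pos 6: leaf 'E' → count = 3
  pos 10: leaf 'Z' → count = 4
  pos 12: leaf 'L' → count = 5
  pos 14: leaf 'Y' → count = 6
  pos 17: leaf 'J' → count = 7
  pos 19: leaf 'R' → count = 8
Total leaves: 8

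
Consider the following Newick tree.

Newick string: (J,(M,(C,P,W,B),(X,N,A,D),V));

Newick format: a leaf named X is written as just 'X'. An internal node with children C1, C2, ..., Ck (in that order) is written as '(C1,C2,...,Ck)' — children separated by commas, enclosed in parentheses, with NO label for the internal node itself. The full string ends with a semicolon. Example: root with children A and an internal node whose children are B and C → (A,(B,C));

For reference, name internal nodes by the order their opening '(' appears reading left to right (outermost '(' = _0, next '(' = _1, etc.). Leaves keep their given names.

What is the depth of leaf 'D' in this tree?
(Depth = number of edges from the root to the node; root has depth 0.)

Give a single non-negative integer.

Newick: (J,(M,(C,P,W,B),(X,N,A,D),V));
Naming internals by '(' encounter order: outermost '(' = _0, next = _1, ...
Query node: D
Path from root: _0 -> _1 -> _3 -> D
Depth of D: 3 (number of edges from root)

Answer: 3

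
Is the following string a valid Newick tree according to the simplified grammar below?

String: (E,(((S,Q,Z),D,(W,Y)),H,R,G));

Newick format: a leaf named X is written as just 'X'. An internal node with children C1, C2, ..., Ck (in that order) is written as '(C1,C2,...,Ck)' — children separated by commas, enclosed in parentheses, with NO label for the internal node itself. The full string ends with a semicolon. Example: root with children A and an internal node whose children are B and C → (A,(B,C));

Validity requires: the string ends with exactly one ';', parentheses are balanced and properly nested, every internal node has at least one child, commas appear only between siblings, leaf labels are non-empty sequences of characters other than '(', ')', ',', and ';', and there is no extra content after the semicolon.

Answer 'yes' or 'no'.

Input: (E,(((S,Q,Z),D,(W,Y)),H,R,G));
Paren balance: 5 '(' vs 5 ')' OK
Ends with single ';': True
Full parse: OK
Valid: True

Answer: yes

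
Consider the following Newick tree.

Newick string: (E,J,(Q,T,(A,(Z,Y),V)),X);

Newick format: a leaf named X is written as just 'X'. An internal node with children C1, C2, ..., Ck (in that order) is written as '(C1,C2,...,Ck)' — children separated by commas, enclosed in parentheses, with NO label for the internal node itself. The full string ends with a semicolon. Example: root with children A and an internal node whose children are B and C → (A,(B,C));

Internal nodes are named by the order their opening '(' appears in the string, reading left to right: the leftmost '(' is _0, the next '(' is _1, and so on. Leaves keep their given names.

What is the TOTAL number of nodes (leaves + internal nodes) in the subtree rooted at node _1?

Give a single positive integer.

Answer: 9

Derivation:
Newick: (E,J,(Q,T,(A,(Z,Y),V)),X);
Locate _1: it is the '(' at position 5 (the 2nd '(' reading left to right).
Query: subtree rooted at _1
_1: subtree_size = 1 + 8
  Q: subtree_size = 1 + 0
  T: subtree_size = 1 + 0
  _2: subtree_size = 1 + 5
    A: subtree_size = 1 + 0
    _3: subtree_size = 1 + 2
      Z: subtree_size = 1 + 0
      Y: subtree_size = 1 + 0
    V: subtree_size = 1 + 0
Total subtree size of _1: 9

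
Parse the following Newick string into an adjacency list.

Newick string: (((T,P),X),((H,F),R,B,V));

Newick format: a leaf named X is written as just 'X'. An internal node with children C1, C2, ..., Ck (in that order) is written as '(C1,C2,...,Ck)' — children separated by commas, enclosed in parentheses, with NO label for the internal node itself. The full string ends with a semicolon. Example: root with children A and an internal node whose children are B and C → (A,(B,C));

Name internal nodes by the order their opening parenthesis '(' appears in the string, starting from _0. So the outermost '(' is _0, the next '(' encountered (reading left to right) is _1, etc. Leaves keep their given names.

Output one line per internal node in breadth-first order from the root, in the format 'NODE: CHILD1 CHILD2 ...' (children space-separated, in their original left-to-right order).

Answer: _0: _1 _3
_1: _2 X
_3: _4 R B V
_2: T P
_4: H F

Derivation:
Input: (((T,P),X),((H,F),R,B,V));
Scanning left-to-right, naming '(' by encounter order:
  pos 0: '(' -> open internal node _0 (depth 1)
  pos 1: '(' -> open internal node _1 (depth 2)
  pos 2: '(' -> open internal node _2 (depth 3)
  pos 6: ')' -> close internal node _2 (now at depth 2)
  pos 9: ')' -> close internal node _1 (now at depth 1)
  pos 11: '(' -> open internal node _3 (depth 2)
  pos 12: '(' -> open internal node _4 (depth 3)
  pos 16: ')' -> close internal node _4 (now at depth 2)
  pos 23: ')' -> close internal node _3 (now at depth 1)
  pos 24: ')' -> close internal node _0 (now at depth 0)
Total internal nodes: 5
BFS adjacency from root:
  _0: _1 _3
  _1: _2 X
  _3: _4 R B V
  _2: T P
  _4: H F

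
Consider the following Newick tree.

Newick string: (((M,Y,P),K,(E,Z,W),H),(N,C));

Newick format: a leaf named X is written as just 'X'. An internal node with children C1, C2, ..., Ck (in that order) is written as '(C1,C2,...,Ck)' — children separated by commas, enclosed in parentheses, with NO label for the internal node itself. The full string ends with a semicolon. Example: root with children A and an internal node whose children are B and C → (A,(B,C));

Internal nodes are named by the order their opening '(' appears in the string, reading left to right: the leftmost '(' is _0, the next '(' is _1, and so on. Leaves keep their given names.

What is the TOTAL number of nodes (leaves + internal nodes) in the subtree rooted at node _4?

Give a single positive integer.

Newick: (((M,Y,P),K,(E,Z,W),H),(N,C));
Locate _4: it is the '(' at position 23 (the 5th '(' reading left to right).
Query: subtree rooted at _4
_4: subtree_size = 1 + 2
  N: subtree_size = 1 + 0
  C: subtree_size = 1 + 0
Total subtree size of _4: 3

Answer: 3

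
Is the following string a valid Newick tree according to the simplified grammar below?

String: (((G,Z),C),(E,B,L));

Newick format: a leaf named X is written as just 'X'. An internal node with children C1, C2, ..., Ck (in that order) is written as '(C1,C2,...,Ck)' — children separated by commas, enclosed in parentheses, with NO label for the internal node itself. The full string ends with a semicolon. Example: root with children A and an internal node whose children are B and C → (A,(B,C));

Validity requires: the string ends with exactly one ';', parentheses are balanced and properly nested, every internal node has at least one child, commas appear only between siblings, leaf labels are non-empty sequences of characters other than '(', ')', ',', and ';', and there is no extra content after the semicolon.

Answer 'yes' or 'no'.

Answer: yes

Derivation:
Input: (((G,Z),C),(E,B,L));
Paren balance: 4 '(' vs 4 ')' OK
Ends with single ';': True
Full parse: OK
Valid: True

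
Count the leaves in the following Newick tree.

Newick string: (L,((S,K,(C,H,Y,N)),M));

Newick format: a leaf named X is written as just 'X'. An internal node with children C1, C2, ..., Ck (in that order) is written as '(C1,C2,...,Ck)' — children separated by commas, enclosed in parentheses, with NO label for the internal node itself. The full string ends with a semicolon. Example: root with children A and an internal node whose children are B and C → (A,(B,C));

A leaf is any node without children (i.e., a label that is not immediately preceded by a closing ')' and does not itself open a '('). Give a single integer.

Answer: 8

Derivation:
Newick: (L,((S,K,(C,H,Y,N)),M));
Scan left-to-right; a leaf is any maximal label run not followed by '(':
  pos 1: leaf 'L' → count = 1
  pos 5: leaf 'S' → count = 2
  pos 7: leaf 'K' → count = 3
  pos 10: leaf 'C' → count = 4
  pos 12: leaf 'H' → count = 5
  pos 14: leaf 'Y' → count = 6
  pos 16: leaf 'N' → count = 7
  pos 20: leaf 'M' → count = 8
Total leaves: 8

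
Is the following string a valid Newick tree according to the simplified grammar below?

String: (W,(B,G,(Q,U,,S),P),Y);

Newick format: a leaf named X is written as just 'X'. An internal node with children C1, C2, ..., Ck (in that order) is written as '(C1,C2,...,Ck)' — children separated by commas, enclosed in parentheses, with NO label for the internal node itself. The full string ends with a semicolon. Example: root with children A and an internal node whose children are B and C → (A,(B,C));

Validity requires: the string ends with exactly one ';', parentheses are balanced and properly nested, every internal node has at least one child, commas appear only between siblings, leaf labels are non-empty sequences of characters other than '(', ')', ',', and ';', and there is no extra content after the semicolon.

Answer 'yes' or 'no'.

Input: (W,(B,G,(Q,U,,S),P),Y);
Paren balance: 3 '(' vs 3 ')' OK
Ends with single ';': True
Full parse: FAILS (empty leaf label at pos 13)
Valid: False

Answer: no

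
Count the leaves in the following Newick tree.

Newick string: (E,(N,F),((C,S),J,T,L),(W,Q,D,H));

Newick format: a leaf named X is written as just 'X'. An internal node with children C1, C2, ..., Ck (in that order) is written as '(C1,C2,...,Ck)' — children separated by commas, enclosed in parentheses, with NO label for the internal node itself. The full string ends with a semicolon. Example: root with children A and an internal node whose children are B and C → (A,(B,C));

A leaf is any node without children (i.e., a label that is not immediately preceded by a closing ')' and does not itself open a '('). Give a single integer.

Newick: (E,(N,F),((C,S),J,T,L),(W,Q,D,H));
Scan left-to-right; a leaf is any maximal label run not followed by '(':
  pos 1: leaf 'E' → count = 1
  pos 4: leaf 'N' → count = 2
  pos 6: leaf 'F' → count = 3
  pos 11: leaf 'C' → count = 4
  pos 13: leaf 'S' → count = 5
  pos 16: leaf 'J' → count = 6
  pos 18: leaf 'T' → count = 7
  pos 20: leaf 'L' → count = 8
  pos 24: leaf 'W' → count = 9
  pos 26: leaf 'Q' → count = 10
  pos 28: leaf 'D' → count = 11
  pos 30: leaf 'H' → count = 12
Total leaves: 12

Answer: 12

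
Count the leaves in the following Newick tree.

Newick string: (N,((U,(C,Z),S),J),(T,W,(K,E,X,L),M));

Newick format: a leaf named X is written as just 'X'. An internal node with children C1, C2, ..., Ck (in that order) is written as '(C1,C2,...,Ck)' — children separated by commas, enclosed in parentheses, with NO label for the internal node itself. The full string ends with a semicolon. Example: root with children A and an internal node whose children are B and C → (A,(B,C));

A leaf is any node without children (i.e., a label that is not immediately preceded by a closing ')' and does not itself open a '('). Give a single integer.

Newick: (N,((U,(C,Z),S),J),(T,W,(K,E,X,L),M));
Scan left-to-right; a leaf is any maximal label run not followed by '(':
  pos 1: leaf 'N' → count = 1
  pos 5: leaf 'U' → count = 2
  pos 8: leaf 'C' → count = 3
  pos 10: leaf 'Z' → count = 4
  pos 13: leaf 'S' → count = 5
  pos 16: leaf 'J' → count = 6
  pos 20: leaf 'T' → count = 7
  pos 22: leaf 'W' → count = 8
  pos 25: leaf 'K' → count = 9
  pos 27: leaf 'E' → count = 10
  pos 29: leaf 'X' → count = 11
  pos 31: leaf 'L' → count = 12
  pos 34: leaf 'M' → count = 13
Total leaves: 13

Answer: 13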